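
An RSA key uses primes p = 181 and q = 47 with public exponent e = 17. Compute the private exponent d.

7793

φ(n) = (p−1)(q−1) = 180·46 = 8280.
Need d with 17·d ≡ 1 (mod 8280). Apply the extended Euclidean algorithm:
8280 = 487×17 + 1
17 = 17×1 + 0
Back-substitute:
1 = 8280 − 487·17
So 17·(-487) ≡ 1 (mod 8280), hence d ≡ -487 ≡ 7793 (mod 8280).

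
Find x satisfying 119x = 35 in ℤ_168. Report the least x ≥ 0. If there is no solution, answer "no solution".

First find gcd(119, 168):
168 = 1×119 + 49
119 = 2×49 + 21
49 = 2×21 + 7
21 = 3×7 + 0
gcd = 7 and 7 | 35, so solutions exist. Divide through by 7: 17x ≡ 5 (mod 24).
Now find 17⁻¹ mod 24:
24 = 1·17 + 7
17 = 2·7 + 3
7 = 2·3 + 1
3 = 3·1 + 0
Back-substitute:
1 = 7 − 2·3
1 = −2·17 + 5·7
1 = 5·24 − 7·17
So 17·(-7) ≡ 1 (mod 24), i.e. 17⁻¹ ≡ 17.
Then x ≡ 17·5 ≡ 13 (mod 24); the smallest non-negative solution is x = 13.

13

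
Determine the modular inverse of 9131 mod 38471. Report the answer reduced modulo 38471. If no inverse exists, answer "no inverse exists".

Run Euclid on (38471, 9131):
38471 = 4·9131 + 1947
9131 = 4·1947 + 1343
1947 = 1·1343 + 604
1343 = 2·604 + 135
604 = 4·135 + 64
135 = 2·64 + 7
64 = 9·7 + 1
7 = 7·1 + 0
The gcd is 1. Working backward:
1 = 64 − 9·7
1 = −9·135 + 19·64
1 = 19·604 − 85·135
1 = −85·1343 + 189·604
1 = 189·1947 − 274·1343
1 = −274·9131 + 1285·1947
1 = 1285·38471 − 5414·9131
So 9131·(-5414) ≡ 1 (mod 38471), and -5414 ≡ 33057 (mod 38471).

33057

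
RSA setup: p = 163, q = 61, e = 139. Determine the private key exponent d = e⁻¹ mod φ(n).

979

φ(n) = (p−1)(q−1) = 162·60 = 9720.
Need d with 139·d ≡ 1 (mod 9720). Apply the extended Euclidean algorithm:
9720 = 69×139 + 129
139 = 1×129 + 10
129 = 12×10 + 9
10 = 1×9 + 1
9 = 9×1 + 0
Back-substitute:
1 = 10 − 9
1 = −129 + 13·10
1 = 13·139 − 14·129
1 = −14·9720 + 979·139
So 139·979 ≡ 1 (mod 9720), hence d = 979.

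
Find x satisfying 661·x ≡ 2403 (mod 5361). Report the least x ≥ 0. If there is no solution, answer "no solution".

2307

First find gcd(661, 5361):
5361 = 8*661 + 73
661 = 9*73 + 4
73 = 18*4 + 1
4 = 4*1 + 0
gcd = 1, so a unique solution mod 5361 exists.
Back-substitute for the Bézout coefficients:
1 = 73 − 18·4
1 = −18·661 + 163·73
1 = 163·5361 − 1322·661
So 661·(-1322) ≡ 1 (mod 5361), giving 661⁻¹ ≡ 4039.
x ≡ 661⁻¹·2403 ≡ 4039·2403 ≡ 2307 (mod 5361).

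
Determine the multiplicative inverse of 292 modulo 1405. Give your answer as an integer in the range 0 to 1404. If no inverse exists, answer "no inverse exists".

Run Euclid on (1405, 292):
1405 = 4·292 + 237
292 = 1·237 + 55
237 = 4·55 + 17
55 = 3·17 + 4
17 = 4·4 + 1
4 = 4·1 + 0
The gcd is 1. Working backward:
1 = 17 − 4·4
1 = −4·55 + 13·17
1 = 13·237 − 56·55
1 = −56·292 + 69·237
1 = 69·1405 − 332·292
Thus 292·(-332) ≡ 1 (mod 1405); reducing, -332 mod 1405 = 1073.

1073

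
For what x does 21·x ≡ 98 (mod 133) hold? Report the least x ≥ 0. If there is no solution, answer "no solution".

11

First find gcd(21, 133):
133 = 6·21 + 7
21 = 3·7 + 0
gcd = 7 and 7 | 98, so solutions exist. Divide through by 7: 3x ≡ 14 (mod 19).
Now find 3⁻¹ mod 19:
19 = 6·3 + 1
3 = 3·1 + 0
Back-substitute:
1 = 19 − 6·3
So 3·(-6) ≡ 1 (mod 19), i.e. 3⁻¹ ≡ 13.
Then x ≡ 13·14 ≡ 11 (mod 19); the smallest non-negative solution is x = 11.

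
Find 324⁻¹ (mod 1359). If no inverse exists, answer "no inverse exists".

no inverse exists

Euclidean algorithm on 1359, 324:
1359 = 4·324 + 63
324 = 5·63 + 9
63 = 7·9 + 0
gcd(324, 1359) = 9 ≠ 1, so 324 has no multiplicative inverse modulo 1359.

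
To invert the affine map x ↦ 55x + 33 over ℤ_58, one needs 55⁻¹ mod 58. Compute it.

19

Run Euclid on (58, 55):
58 = 1*55 + 3
55 = 18*3 + 1
3 = 3*1 + 0
Since gcd(55, 58) = 1, back-substitute to write 1 as a combination:
1 = 55 − 18·3
1 = −18·58 + 19·55
So 55·19 ≡ 1 (mod 58).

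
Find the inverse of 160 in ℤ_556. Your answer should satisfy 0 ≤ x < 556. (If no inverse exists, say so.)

no inverse exists

Euclidean algorithm on 556, 160:
556 = 3·160 + 76
160 = 2·76 + 8
76 = 9·8 + 4
8 = 2·4 + 0
gcd(160, 556) = 4 ≠ 1, so 160 has no multiplicative inverse modulo 556.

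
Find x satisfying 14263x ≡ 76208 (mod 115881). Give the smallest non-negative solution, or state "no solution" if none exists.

First find gcd(14263, 115881):
115881 = 8*14263 + 1777
14263 = 8*1777 + 47
1777 = 37*47 + 38
47 = 1*38 + 9
38 = 4*9 + 2
9 = 4*2 + 1
2 = 2*1 + 0
gcd = 1, so a unique solution mod 115881 exists.
Back-substitute for the Bézout coefficients:
1 = 9 − 4·2
1 = −4·38 + 17·9
1 = 17·47 − 21·38
1 = −21·1777 + 794·47
1 = 794·14263 − 6373·1777
1 = −6373·115881 + 51778·14263
So 14263·(51778) ≡ 1 (mod 115881), giving 14263⁻¹ ≡ 51778.
x ≡ 14263⁻¹·76208 ≡ 51778·76208 ≡ 33893 (mod 115881).

33893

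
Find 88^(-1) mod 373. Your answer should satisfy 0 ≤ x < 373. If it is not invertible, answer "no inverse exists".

gcd(373, 88) by repeated division:
373 = 4*88 + 21
88 = 4*21 + 4
21 = 5*4 + 1
4 = 4*1 + 0
Since gcd(88, 373) = 1, back-substitute to write 1 as a combination:
1 = 21 − 5·4
1 = −5·88 + 21·21
1 = 21·373 − 89·88
Hence 88⁻¹ ≡ -89 ≡ 284 (mod 373).

284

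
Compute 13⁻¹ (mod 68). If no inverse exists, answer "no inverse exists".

21

gcd(68, 13) by repeated division:
68 = 5*13 + 3
13 = 4*3 + 1
3 = 3*1 + 0
gcd = 1, so the inverse exists. Back-substitute:
1 = 13 − 4·3
1 = −4·68 + 21·13
So 13·21 ≡ 1 (mod 68).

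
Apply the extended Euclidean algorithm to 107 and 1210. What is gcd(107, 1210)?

1

Repeated division:
1210 = 11×107 + 33
107 = 3×33 + 8
33 = 4×8 + 1
8 = 8×1 + 0
gcd(107, 1210) = 1.
Back-substituting:
1 = 33 − 4·8
1 = −4·107 + 13·33
1 = 13·1210 − 147·107
So 1 = (13)·1210 + (-147)·107.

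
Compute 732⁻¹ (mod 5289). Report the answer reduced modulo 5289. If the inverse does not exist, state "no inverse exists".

no inverse exists

Euclidean algorithm on 5289, 732:
5289 = 7*732 + 165
732 = 4*165 + 72
165 = 2*72 + 21
72 = 3*21 + 9
21 = 2*9 + 3
9 = 3*3 + 0
The gcd is 3, not 1, hence no inverse exists.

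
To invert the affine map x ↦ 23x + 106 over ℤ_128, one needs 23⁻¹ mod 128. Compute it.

39

Apply the Euclidean algorithm to 128 and 23:
128 = 5×23 + 13
23 = 1×13 + 10
13 = 1×10 + 3
10 = 3×3 + 1
3 = 3×1 + 0
The gcd is 1. Working backward:
1 = 10 − 3·3
1 = −3·13 + 4·10
1 = 4·23 − 7·13
1 = −7·128 + 39·23
So 23·39 ≡ 1 (mod 128).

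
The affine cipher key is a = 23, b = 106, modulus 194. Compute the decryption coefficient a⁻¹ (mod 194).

Run Euclid on (194, 23):
194 = 8*23 + 10
23 = 2*10 + 3
10 = 3*3 + 1
3 = 3*1 + 0
gcd = 1, so the inverse exists. Back-substitute:
1 = 10 − 3·3
1 = −3·23 + 7·10
1 = 7·194 − 59·23
So 23·(-59) ≡ 1 (mod 194), and -59 ≡ 135 (mod 194).

135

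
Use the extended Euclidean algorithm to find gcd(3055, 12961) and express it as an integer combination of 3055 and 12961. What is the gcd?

Repeated division:
12961 = 4·3055 + 741
3055 = 4·741 + 91
741 = 8·91 + 13
91 = 7·13 + 0
gcd(3055, 12961) = 13.
Working backward:
13 = 741 − 8·91
13 = −8·3055 + 33·741
13 = 33·12961 − 140·3055
So 13 = (33)·12961 + (-140)·3055.

13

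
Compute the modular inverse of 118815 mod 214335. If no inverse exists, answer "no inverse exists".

no inverse exists

Compute gcd(118815, 214335):
214335 = 1·118815 + 95520
118815 = 1·95520 + 23295
95520 = 4·23295 + 2340
23295 = 9·2340 + 2235
2340 = 1·2235 + 105
2235 = 21·105 + 30
105 = 3·30 + 15
30 = 2·15 + 0
gcd(118815, 214335) = 15 ≠ 1, so 118815 has no multiplicative inverse modulo 214335.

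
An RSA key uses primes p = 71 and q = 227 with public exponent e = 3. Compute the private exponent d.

φ(n) = (p−1)(q−1) = 70·226 = 15820.
Need d with 3·d ≡ 1 (mod 15820). Apply the extended Euclidean algorithm:
15820 = 5273*3 + 1
3 = 3*1 + 0
Back-substitute:
1 = 15820 − 5273·3
So 3·(-5273) ≡ 1 (mod 15820), hence d ≡ -5273 ≡ 10547 (mod 15820).

10547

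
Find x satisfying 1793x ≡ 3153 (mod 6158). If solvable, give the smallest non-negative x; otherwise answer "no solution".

First find gcd(1793, 6158):
6158 = 3×1793 + 779
1793 = 2×779 + 235
779 = 3×235 + 74
235 = 3×74 + 13
74 = 5×13 + 9
13 = 1×9 + 4
9 = 2×4 + 1
4 = 4×1 + 0
gcd = 1, so a unique solution mod 6158 exists.
Back-substitute for the Bézout coefficients:
1 = 9 − 2·4
1 = −2·13 + 3·9
1 = 3·74 − 17·13
1 = −17·235 + 54·74
1 = 54·779 − 179·235
1 = −179·1793 + 412·779
1 = 412·6158 − 1415·1793
So 1793·(-1415) ≡ 1 (mod 6158), giving 1793⁻¹ ≡ 4743.
x ≡ 1793⁻¹·3153 ≡ 4743·3153 ≡ 3055 (mod 6158).

3055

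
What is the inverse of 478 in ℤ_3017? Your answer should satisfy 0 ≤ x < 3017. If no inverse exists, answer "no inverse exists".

Run Euclid on (3017, 478):
3017 = 6·478 + 149
478 = 3·149 + 31
149 = 4·31 + 25
31 = 1·25 + 6
25 = 4·6 + 1
6 = 6·1 + 0
The gcd is 1. Working backward:
1 = 25 − 4·6
1 = −4·31 + 5·25
1 = 5·149 − 24·31
1 = −24·478 + 77·149
1 = 77·3017 − 486·478
So 478·(-486) ≡ 1 (mod 3017), and -486 ≡ 2531 (mod 3017).

2531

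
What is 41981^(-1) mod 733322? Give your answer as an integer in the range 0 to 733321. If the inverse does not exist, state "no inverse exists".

104371

Extended Euclidean algorithm:
733322 = 17·41981 + 19645
41981 = 2·19645 + 2691
19645 = 7·2691 + 808
2691 = 3·808 + 267
808 = 3·267 + 7
267 = 38·7 + 1
7 = 7·1 + 0
Since gcd(41981, 733322) = 1, back-substitute to write 1 as a combination:
1 = 267 − 38·7
1 = −38·808 + 115·267
1 = 115·2691 − 383·808
1 = −383·19645 + 2796·2691
1 = 2796·41981 − 5975·19645
1 = −5975·733322 + 104371·41981
So 41981·104371 ≡ 1 (mod 733322).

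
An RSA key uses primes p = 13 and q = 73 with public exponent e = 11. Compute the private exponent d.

707

φ(n) = (p−1)(q−1) = 12·72 = 864.
Need d with 11·d ≡ 1 (mod 864). Apply the extended Euclidean algorithm:
864 = 78*11 + 6
11 = 1*6 + 5
6 = 1*5 + 1
5 = 5*1 + 0
Back-substitute:
1 = 6 − 5
1 = −11 + 2·6
1 = 2·864 − 157·11
So 11·(-157) ≡ 1 (mod 864), hence d ≡ -157 ≡ 707 (mod 864).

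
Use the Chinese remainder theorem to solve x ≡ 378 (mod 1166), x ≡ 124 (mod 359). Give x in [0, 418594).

Write x = 378 + 1166·k. Then 1166·k ≡ 124 − 378 ≡ 105 (mod 359).
Need 1166⁻¹ mod 359. Extended Euclid on (359, 89):
359 = 4*89 + 3
89 = 29*3 + 2
3 = 1*2 + 1
2 = 2*1 + 0
Back-substitute:
1 = 3 − 2
1 = −89 + 30·3
1 = 30·359 − 121·89
1166⁻¹ ≡ 238 (mod 359), so k ≡ 238·105 ≡ 219 (mod 359).
x = 378 + 1166·219 = 255732.

255732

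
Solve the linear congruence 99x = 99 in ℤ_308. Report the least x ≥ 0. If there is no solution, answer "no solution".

First find gcd(99, 308):
308 = 3·99 + 11
99 = 9·11 + 0
gcd = 11 and 11 | 99, so solutions exist. Divide through by 11: 9x ≡ 9 (mod 28).
Now find 9⁻¹ mod 28:
28 = 3*9 + 1
9 = 9*1 + 0
Back-substitute:
1 = 28 − 3·9
So 9·(-3) ≡ 1 (mod 28), i.e. 9⁻¹ ≡ 25.
Then x ≡ 25·9 ≡ 1 (mod 28); the smallest non-negative solution is x = 1.

1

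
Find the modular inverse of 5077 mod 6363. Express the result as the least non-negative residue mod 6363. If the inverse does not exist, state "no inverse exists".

Run Euclid on (6363, 5077):
6363 = 1×5077 + 1286
5077 = 3×1286 + 1219
1286 = 1×1219 + 67
1219 = 18×67 + 13
67 = 5×13 + 2
13 = 6×2 + 1
2 = 2×1 + 0
Since gcd(5077, 6363) = 1, back-substitute to write 1 as a combination:
1 = 13 − 6·2
1 = −6·67 + 31·13
1 = 31·1219 − 564·67
1 = −564·1286 + 595·1219
1 = 595·5077 − 2349·1286
1 = −2349·6363 + 2944·5077
So 5077·2944 ≡ 1 (mod 6363).

2944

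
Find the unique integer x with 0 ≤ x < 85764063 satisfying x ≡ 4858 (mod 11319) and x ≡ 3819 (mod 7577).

46367482

Write x = 4858 + 11319·k. Then 11319·k ≡ 3819 − 4858 ≡ 6538 (mod 7577).
Need 11319⁻¹ mod 7577. Extended Euclid on (7577, 3742):
7577 = 2×3742 + 93
3742 = 40×93 + 22
93 = 4×22 + 5
22 = 4×5 + 2
5 = 2×2 + 1
2 = 2×1 + 0
Back-substitute:
1 = 5 − 2·2
1 = −2·22 + 9·5
1 = 9·93 − 38·22
1 = −38·3742 + 1529·93
1 = 1529·7577 − 3096·3742
11319⁻¹ ≡ 4481 (mod 7577), so k ≡ 4481·6538 ≡ 4096 (mod 7577).
x = 4858 + 11319·4096 = 46367482.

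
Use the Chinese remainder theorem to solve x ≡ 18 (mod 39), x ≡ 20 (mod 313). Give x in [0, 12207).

11601

Write x = 18 + 39·k. Then 39·k ≡ 20 − 18 ≡ 2 (mod 313).
Need 39⁻¹ mod 313. Extended Euclid on (313, 39):
313 = 8·39 + 1
39 = 39·1 + 0
Back-substitute:
1 = 313 − 8·39
39⁻¹ ≡ 305 (mod 313), so k ≡ 305·2 ≡ 297 (mod 313).
x = 18 + 39·297 = 11601.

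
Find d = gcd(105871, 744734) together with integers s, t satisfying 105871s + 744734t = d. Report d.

1

Euclidean algorithm:
744734 = 7·105871 + 3637
105871 = 29·3637 + 398
3637 = 9·398 + 55
398 = 7·55 + 13
55 = 4·13 + 3
13 = 4·3 + 1
3 = 3·1 + 0
gcd(105871, 744734) = 1.
Back-substituting:
1 = 13 − 4·3
1 = −4·55 + 17·13
1 = 17·398 − 123·55
1 = −123·3637 + 1124·398
1 = 1124·105871 − 32719·3637
1 = −32719·744734 + 230157·105871
So 1 = (-32719)·744734 + (230157)·105871.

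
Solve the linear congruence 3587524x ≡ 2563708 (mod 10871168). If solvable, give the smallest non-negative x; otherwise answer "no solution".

1817263

First find gcd(3587524, 10871168):
10871168 = 3*3587524 + 108596
3587524 = 33*108596 + 3856
108596 = 28*3856 + 628
3856 = 6*628 + 88
628 = 7*88 + 12
88 = 7*12 + 4
12 = 3*4 + 0
gcd = 4 and 4 | 2563708, so solutions exist. Divide through by 4: 896881x ≡ 640927 (mod 2717792).
Now find 896881⁻¹ mod 2717792:
2717792 = 3*896881 + 27149
896881 = 33*27149 + 964
27149 = 28*964 + 157
964 = 6*157 + 22
157 = 7*22 + 3
22 = 7*3 + 1
3 = 3*1 + 0
Back-substitute:
1 = 22 − 7·3
1 = −7·157 + 50·22
1 = 50·964 − 307·157
1 = −307·27149 + 8646·964
1 = 8646·896881 − 285625·27149
1 = −285625·2717792 + 865521·896881
So 896881⁻¹ ≡ 865521 (mod 2717792).
Then x ≡ 865521·640927 ≡ 1817263 (mod 2717792); the smallest non-negative solution is x = 1817263.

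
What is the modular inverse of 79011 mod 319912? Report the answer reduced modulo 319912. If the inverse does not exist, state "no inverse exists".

163347

Apply the Euclidean algorithm to 319912 and 79011:
319912 = 4·79011 + 3868
79011 = 20·3868 + 1651
3868 = 2·1651 + 566
1651 = 2·566 + 519
566 = 1·519 + 47
519 = 11·47 + 2
47 = 23·2 + 1
2 = 2·1 + 0
Since gcd(79011, 319912) = 1, back-substitute to write 1 as a combination:
1 = 47 − 23·2
1 = −23·519 + 254·47
1 = 254·566 − 277·519
1 = −277·1651 + 808·566
1 = 808·3868 − 1893·1651
1 = −1893·79011 + 38668·3868
1 = 38668·319912 − 156565·79011
So 79011·(-156565) ≡ 1 (mod 319912), and -156565 ≡ 163347 (mod 319912).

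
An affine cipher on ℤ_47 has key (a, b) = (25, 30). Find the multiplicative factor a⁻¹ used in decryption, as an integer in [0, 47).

32

Apply the Euclidean algorithm to 47 and 25:
47 = 1·25 + 22
25 = 1·22 + 3
22 = 7·3 + 1
3 = 3·1 + 0
Since gcd(25, 47) = 1, back-substitute to write 1 as a combination:
1 = 22 − 7·3
1 = −7·25 + 8·22
1 = 8·47 − 15·25
So 25·(-15) ≡ 1 (mod 47), and -15 ≡ 32 (mod 47).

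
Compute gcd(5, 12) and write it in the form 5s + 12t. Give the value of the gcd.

1

Apply Euclid's algorithm to 12 and 5:
12 = 2·5 + 2
5 = 2·2 + 1
2 = 2·1 + 0
gcd(5, 12) = 1.
Back-substituting:
1 = 5 − 2·2
1 = −2·12 + 5·5
So 1 = (-2)·12 + (5)·5.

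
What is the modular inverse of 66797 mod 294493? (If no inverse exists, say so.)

221347

Apply the Euclidean algorithm to 294493 and 66797:
294493 = 4*66797 + 27305
66797 = 2*27305 + 12187
27305 = 2*12187 + 2931
12187 = 4*2931 + 463
2931 = 6*463 + 153
463 = 3*153 + 4
153 = 38*4 + 1
4 = 4*1 + 0
gcd = 1, so the inverse exists. Back-substitute:
1 = 153 − 38·4
1 = −38·463 + 115·153
1 = 115·2931 − 728·463
1 = −728·12187 + 3027·2931
1 = 3027·27305 − 6782·12187
1 = −6782·66797 + 16591·27305
1 = 16591·294493 − 73146·66797
Thus 66797·(-73146) ≡ 1 (mod 294493); reducing, -73146 mod 294493 = 221347.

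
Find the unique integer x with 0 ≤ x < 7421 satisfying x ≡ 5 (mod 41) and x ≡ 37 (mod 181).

Write x = 5 + 41·k. Then 41·k ≡ 37 − 5 ≡ 32 (mod 181).
Need 41⁻¹ mod 181. Extended Euclid on (181, 41):
181 = 4×41 + 17
41 = 2×17 + 7
17 = 2×7 + 3
7 = 2×3 + 1
3 = 3×1 + 0
Back-substitute:
1 = 7 − 2·3
1 = −2·17 + 5·7
1 = 5·41 − 12·17
1 = −12·181 + 53·41
41⁻¹ ≡ 53 (mod 181), so k ≡ 53·32 ≡ 67 (mod 181).
x = 5 + 41·67 = 2752.

2752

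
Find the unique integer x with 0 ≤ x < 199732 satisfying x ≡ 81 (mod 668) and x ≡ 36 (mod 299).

185117

Write x = 81 + 668·k. Then 668·k ≡ 36 − 81 ≡ 254 (mod 299).
Need 668⁻¹ mod 299. Extended Euclid on (299, 70):
299 = 4·70 + 19
70 = 3·19 + 13
19 = 1·13 + 6
13 = 2·6 + 1
6 = 6·1 + 0
Back-substitute:
1 = 13 − 2·6
1 = −2·19 + 3·13
1 = 3·70 − 11·19
1 = −11·299 + 47·70
668⁻¹ ≡ 47 (mod 299), so k ≡ 47·254 ≡ 277 (mod 299).
x = 81 + 668·277 = 185117.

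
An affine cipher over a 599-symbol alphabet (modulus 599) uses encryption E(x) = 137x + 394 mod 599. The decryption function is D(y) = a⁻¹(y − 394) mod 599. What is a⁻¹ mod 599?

Run Euclid on (599, 137):
599 = 4*137 + 51
137 = 2*51 + 35
51 = 1*35 + 16
35 = 2*16 + 3
16 = 5*3 + 1
3 = 3*1 + 0
Since gcd(137, 599) = 1, back-substitute to write 1 as a combination:
1 = 16 − 5·3
1 = −5·35 + 11·16
1 = 11·51 − 16·35
1 = −16·137 + 43·51
1 = 43·599 − 188·137
Hence 137⁻¹ ≡ -188 ≡ 411 (mod 599).

411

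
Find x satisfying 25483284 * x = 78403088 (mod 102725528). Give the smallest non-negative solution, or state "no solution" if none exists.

First find gcd(25483284, 102725528):
102725528 = 4×25483284 + 792392
25483284 = 32×792392 + 126740
792392 = 6×126740 + 31952
126740 = 3×31952 + 30884
31952 = 1×30884 + 1068
30884 = 28×1068 + 980
1068 = 1×980 + 88
980 = 11×88 + 12
88 = 7×12 + 4
12 = 3×4 + 0
gcd = 4 and 4 | 78403088, so solutions exist. Divide through by 4: 6370821x ≡ 19600772 (mod 25681382).
Now find 6370821⁻¹ mod 25681382:
25681382 = 4×6370821 + 198098
6370821 = 32×198098 + 31685
198098 = 6×31685 + 7988
31685 = 3×7988 + 7721
7988 = 1×7721 + 267
7721 = 28×267 + 245
267 = 1×245 + 22
245 = 11×22 + 3
22 = 7×3 + 1
3 = 3×1 + 0
Back-substitute:
1 = 22 − 7·3
1 = −7·245 + 78·22
1 = 78·267 − 85·245
1 = −85·7721 + 2458·267
1 = 2458·7988 − 2543·7721
1 = −2543·31685 + 10087·7988
1 = 10087·198098 − 63065·31685
1 = −63065·6370821 + 2028167·198098
1 = 2028167·25681382 − 8175733·6370821
So 6370821·(-8175733) ≡ 1 (mod 25681382), i.e. 6370821⁻¹ ≡ 17505649.
Then x ≡ 17505649·19600772 ≡ 15233316 (mod 25681382); the smallest non-negative solution is x = 15233316.

15233316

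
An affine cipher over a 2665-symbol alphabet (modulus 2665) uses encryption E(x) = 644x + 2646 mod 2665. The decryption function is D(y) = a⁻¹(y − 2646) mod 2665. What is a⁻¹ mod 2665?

509

Run Euclid on (2665, 644):
2665 = 4×644 + 89
644 = 7×89 + 21
89 = 4×21 + 5
21 = 4×5 + 1
5 = 5×1 + 0
The gcd is 1. Working backward:
1 = 21 − 4·5
1 = −4·89 + 17·21
1 = 17·644 − 123·89
1 = −123·2665 + 509·644
So 644·509 ≡ 1 (mod 2665).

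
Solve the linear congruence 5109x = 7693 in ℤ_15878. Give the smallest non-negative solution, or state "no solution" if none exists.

First find gcd(5109, 15878):
15878 = 3·5109 + 551
5109 = 9·551 + 150
551 = 3·150 + 101
150 = 1·101 + 49
101 = 2·49 + 3
49 = 16·3 + 1
3 = 3·1 + 0
gcd = 1, so a unique solution mod 15878 exists.
Back-substitute for the Bézout coefficients:
1 = 49 − 16·3
1 = −16·101 + 33·49
1 = 33·150 − 49·101
1 = −49·551 + 180·150
1 = 180·5109 − 1669·551
1 = −1669·15878 + 5187·5109
So 5109·(5187) ≡ 1 (mod 15878), giving 5109⁻¹ ≡ 5187.
x ≡ 5109⁻¹·7693 ≡ 5187·7693 ≡ 2177 (mod 15878).

2177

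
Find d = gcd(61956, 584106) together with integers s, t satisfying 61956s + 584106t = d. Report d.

6

Repeated division:
584106 = 9*61956 + 26502
61956 = 2*26502 + 8952
26502 = 2*8952 + 8598
8952 = 1*8598 + 354
8598 = 24*354 + 102
354 = 3*102 + 48
102 = 2*48 + 6
48 = 8*6 + 0
gcd(61956, 584106) = 6.
Working backward:
6 = 102 − 2·48
6 = −2·354 + 7·102
6 = 7·8598 − 170·354
6 = −170·8952 + 177·8598
6 = 177·26502 − 524·8952
6 = −524·61956 + 1225·26502
6 = 1225·584106 − 11549·61956
So 6 = (1225)·584106 + (-11549)·61956.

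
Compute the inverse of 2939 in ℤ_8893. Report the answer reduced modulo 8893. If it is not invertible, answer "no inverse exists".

Extended Euclidean algorithm:
8893 = 3*2939 + 76
2939 = 38*76 + 51
76 = 1*51 + 25
51 = 2*25 + 1
25 = 25*1 + 0
Since gcd(2939, 8893) = 1, back-substitute to write 1 as a combination:
1 = 51 − 2·25
1 = −2·76 + 3·51
1 = 3·2939 − 116·76
1 = −116·8893 + 351·2939
So 2939·351 ≡ 1 (mod 8893).

351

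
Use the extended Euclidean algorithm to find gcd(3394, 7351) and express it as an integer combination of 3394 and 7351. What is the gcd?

1

Repeated division:
7351 = 2*3394 + 563
3394 = 6*563 + 16
563 = 35*16 + 3
16 = 5*3 + 1
3 = 3*1 + 0
gcd(3394, 7351) = 1.
Working backward:
1 = 16 − 5·3
1 = −5·563 + 176·16
1 = 176·3394 − 1061·563
1 = −1061·7351 + 2298·3394
So 1 = (-1061)·7351 + (2298)·3394.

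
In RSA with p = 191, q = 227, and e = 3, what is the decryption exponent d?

φ(n) = (p−1)(q−1) = 190·226 = 42940.
Need d with 3·d ≡ 1 (mod 42940). Apply the extended Euclidean algorithm:
42940 = 14313*3 + 1
3 = 3*1 + 0
Back-substitute:
1 = 42940 − 14313·3
So 3·(-14313) ≡ 1 (mod 42940), hence d ≡ -14313 ≡ 28627 (mod 42940).

28627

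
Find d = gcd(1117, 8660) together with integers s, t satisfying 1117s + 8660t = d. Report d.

Apply Euclid's algorithm to 8660 and 1117:
8660 = 7·1117 + 841
1117 = 1·841 + 276
841 = 3·276 + 13
276 = 21·13 + 3
13 = 4·3 + 1
3 = 3·1 + 0
gcd(1117, 8660) = 1.
Back-substituting:
1 = 13 − 4·3
1 = −4·276 + 85·13
1 = 85·841 − 259·276
1 = −259·1117 + 344·841
1 = 344·8660 − 2667·1117
So 1 = (344)·8660 + (-2667)·1117.

1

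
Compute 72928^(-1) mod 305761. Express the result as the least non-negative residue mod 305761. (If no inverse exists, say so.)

272484

Apply the Euclidean algorithm to 305761 and 72928:
305761 = 4×72928 + 14049
72928 = 5×14049 + 2683
14049 = 5×2683 + 634
2683 = 4×634 + 147
634 = 4×147 + 46
147 = 3×46 + 9
46 = 5×9 + 1
9 = 9×1 + 0
The gcd is 1. Working backward:
1 = 46 − 5·9
1 = −5·147 + 16·46
1 = 16·634 − 69·147
1 = −69·2683 + 292·634
1 = 292·14049 − 1529·2683
1 = −1529·72928 + 7937·14049
1 = 7937·305761 − 33277·72928
Hence 72928⁻¹ ≡ -33277 ≡ 272484 (mod 305761).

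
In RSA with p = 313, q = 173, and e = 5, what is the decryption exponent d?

φ(n) = (p−1)(q−1) = 312·172 = 53664.
Need d with 5·d ≡ 1 (mod 53664). Apply the extended Euclidean algorithm:
53664 = 10732*5 + 4
5 = 1*4 + 1
4 = 4*1 + 0
Back-substitute:
1 = 5 − 4
1 = −53664 + 10733·5
So 5·10733 ≡ 1 (mod 53664), hence d = 10733.

10733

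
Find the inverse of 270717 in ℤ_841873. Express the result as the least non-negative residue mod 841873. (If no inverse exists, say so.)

563864

gcd(841873, 270717) by repeated division:
841873 = 3×270717 + 29722
270717 = 9×29722 + 3219
29722 = 9×3219 + 751
3219 = 4×751 + 215
751 = 3×215 + 106
215 = 2×106 + 3
106 = 35×3 + 1
3 = 3×1 + 0
gcd = 1, so the inverse exists. Back-substitute:
1 = 106 − 35·3
1 = −35·215 + 71·106
1 = 71·751 − 248·215
1 = −248·3219 + 1063·751
1 = 1063·29722 − 9815·3219
1 = −9815·270717 + 89398·29722
1 = 89398·841873 − 278009·270717
So 270717·(-278009) ≡ 1 (mod 841873), and -278009 ≡ 563864 (mod 841873).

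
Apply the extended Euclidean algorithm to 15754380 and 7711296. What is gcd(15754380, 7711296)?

12

Repeated division:
15754380 = 2·7711296 + 331788
7711296 = 23·331788 + 80172
331788 = 4·80172 + 11100
80172 = 7·11100 + 2472
11100 = 4·2472 + 1212
2472 = 2·1212 + 48
1212 = 25·48 + 12
48 = 4·12 + 0
gcd(15754380, 7711296) = 12.
Working backward:
12 = 1212 − 25·48
12 = −25·2472 + 51·1212
12 = 51·11100 − 229·2472
12 = −229·80172 + 1654·11100
12 = 1654·331788 − 6845·80172
12 = −6845·7711296 + 159089·331788
12 = 159089·15754380 − 325023·7711296
So 12 = (159089)·15754380 + (-325023)·7711296.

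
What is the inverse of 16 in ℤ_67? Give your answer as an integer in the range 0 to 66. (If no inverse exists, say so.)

21

Extended Euclidean algorithm:
67 = 4·16 + 3
16 = 5·3 + 1
3 = 3·1 + 0
gcd = 1, so the inverse exists. Back-substitute:
1 = 16 − 5·3
1 = −5·67 + 21·16
So 16·21 ≡ 1 (mod 67).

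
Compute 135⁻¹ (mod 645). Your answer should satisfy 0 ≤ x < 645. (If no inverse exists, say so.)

Compute gcd(135, 645):
645 = 4·135 + 105
135 = 1·105 + 30
105 = 3·30 + 15
30 = 2·15 + 0
Since gcd = 15 > 1, 135 is not a unit mod 645.

no inverse exists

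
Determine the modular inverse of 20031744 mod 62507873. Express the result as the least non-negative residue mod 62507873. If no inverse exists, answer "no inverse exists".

Extended Euclidean algorithm:
62507873 = 3*20031744 + 2412641
20031744 = 8*2412641 + 730616
2412641 = 3*730616 + 220793
730616 = 3*220793 + 68237
220793 = 3*68237 + 16082
68237 = 4*16082 + 3909
16082 = 4*3909 + 446
3909 = 8*446 + 341
446 = 1*341 + 105
341 = 3*105 + 26
105 = 4*26 + 1
26 = 26*1 + 0
gcd = 1, so the inverse exists. Back-substitute:
1 = 105 − 4·26
1 = −4·341 + 13·105
1 = 13·446 − 17·341
1 = −17·3909 + 149·446
1 = 149·16082 − 613·3909
1 = −613·68237 + 2601·16082
1 = 2601·220793 − 8416·68237
1 = −8416·730616 + 27849·220793
1 = 27849·2412641 − 91963·730616
1 = −91963·20031744 + 763553·2412641
1 = 763553·62507873 − 2382622·20031744
Thus 20031744·(-2382622) ≡ 1 (mod 62507873); reducing, -2382622 mod 62507873 = 60125251.

60125251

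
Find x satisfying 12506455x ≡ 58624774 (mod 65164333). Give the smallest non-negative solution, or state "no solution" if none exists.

First find gcd(12506455, 65164333):
65164333 = 5·12506455 + 2632058
12506455 = 4·2632058 + 1978223
2632058 = 1·1978223 + 653835
1978223 = 3·653835 + 16718
653835 = 39·16718 + 1833
16718 = 9·1833 + 221
1833 = 8·221 + 65
221 = 3·65 + 26
65 = 2·26 + 13
26 = 2·13 + 0
gcd = 13 and 13 | 58624774, so solutions exist. Divide through by 13: 962035x ≡ 4509598 (mod 5012641).
Now find 962035⁻¹ mod 5012641:
5012641 = 5*962035 + 202466
962035 = 4*202466 + 152171
202466 = 1*152171 + 50295
152171 = 3*50295 + 1286
50295 = 39*1286 + 141
1286 = 9*141 + 17
141 = 8*17 + 5
17 = 3*5 + 2
5 = 2*2 + 1
2 = 2*1 + 0
Back-substitute:
1 = 5 − 2·2
1 = −2·17 + 7·5
1 = 7·141 − 58·17
1 = −58·1286 + 529·141
1 = 529·50295 − 20689·1286
1 = −20689·152171 + 62596·50295
1 = 62596·202466 − 83285·152171
1 = −83285·962035 + 395736·202466
1 = 395736·5012641 − 2061965·962035
So 962035·(-2061965) ≡ 1 (mod 5012641), i.e. 962035⁻¹ ≡ 2950676.
Then x ≡ 2950676·4509598 ≡ 1282647 (mod 5012641); the smallest non-negative solution is x = 1282647.

1282647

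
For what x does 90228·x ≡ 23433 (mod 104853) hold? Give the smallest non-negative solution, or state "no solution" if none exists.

First find gcd(90228, 104853):
104853 = 1·90228 + 14625
90228 = 6·14625 + 2478
14625 = 5·2478 + 2235
2478 = 1·2235 + 243
2235 = 9·243 + 48
243 = 5·48 + 3
48 = 16·3 + 0
gcd = 3 and 3 | 23433, so solutions exist. Divide through by 3: 30076x ≡ 7811 (mod 34951).
Now find 30076⁻¹ mod 34951:
34951 = 1×30076 + 4875
30076 = 6×4875 + 826
4875 = 5×826 + 745
826 = 1×745 + 81
745 = 9×81 + 16
81 = 5×16 + 1
16 = 16×1 + 0
Back-substitute:
1 = 81 − 5·16
1 = −5·745 + 46·81
1 = 46·826 − 51·745
1 = −51·4875 + 301·826
1 = 301·30076 − 1857·4875
1 = −1857·34951 + 2158·30076
So 30076⁻¹ ≡ 2158 (mod 34951).
Then x ≡ 2158·7811 ≡ 9756 (mod 34951); the smallest non-negative solution is x = 9756.

9756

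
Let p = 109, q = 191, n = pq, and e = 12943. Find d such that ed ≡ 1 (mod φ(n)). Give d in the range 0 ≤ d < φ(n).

φ(n) = (p−1)(q−1) = 108·190 = 20520.
Need d with 12943·d ≡ 1 (mod 20520). Apply the extended Euclidean algorithm:
20520 = 1·12943 + 7577
12943 = 1·7577 + 5366
7577 = 1·5366 + 2211
5366 = 2·2211 + 944
2211 = 2·944 + 323
944 = 2·323 + 298
323 = 1·298 + 25
298 = 11·25 + 23
25 = 1·23 + 2
23 = 11·2 + 1
2 = 2·1 + 0
Back-substitute:
1 = 23 − 11·2
1 = −11·25 + 12·23
1 = 12·298 − 143·25
1 = −143·323 + 155·298
1 = 155·944 − 453·323
1 = −453·2211 + 1061·944
1 = 1061·5366 − 2575·2211
1 = −2575·7577 + 3636·5366
1 = 3636·12943 − 6211·7577
1 = −6211·20520 + 9847·12943
So 12943·9847 ≡ 1 (mod 20520), hence d = 9847.

9847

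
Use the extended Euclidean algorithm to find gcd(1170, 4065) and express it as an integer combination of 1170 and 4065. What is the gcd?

15

Repeated division:
4065 = 3·1170 + 555
1170 = 2·555 + 60
555 = 9·60 + 15
60 = 4·15 + 0
gcd(1170, 4065) = 15.
Back-substituting:
15 = 555 − 9·60
15 = −9·1170 + 19·555
15 = 19·4065 − 66·1170
So 15 = (19)·4065 + (-66)·1170.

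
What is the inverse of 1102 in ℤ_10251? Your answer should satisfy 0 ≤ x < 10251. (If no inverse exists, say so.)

2986

Run Euclid on (10251, 1102):
10251 = 9×1102 + 333
1102 = 3×333 + 103
333 = 3×103 + 24
103 = 4×24 + 7
24 = 3×7 + 3
7 = 2×3 + 1
3 = 3×1 + 0
The gcd is 1. Working backward:
1 = 7 − 2·3
1 = −2·24 + 7·7
1 = 7·103 − 30·24
1 = −30·333 + 97·103
1 = 97·1102 − 321·333
1 = −321·10251 + 2986·1102
So 1102·2986 ≡ 1 (mod 10251).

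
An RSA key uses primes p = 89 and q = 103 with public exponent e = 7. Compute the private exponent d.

3847

φ(n) = (p−1)(q−1) = 88·102 = 8976.
Need d with 7·d ≡ 1 (mod 8976). Apply the extended Euclidean algorithm:
8976 = 1282·7 + 2
7 = 3·2 + 1
2 = 2·1 + 0
Back-substitute:
1 = 7 − 3·2
1 = −3·8976 + 3847·7
So 7·3847 ≡ 1 (mod 8976), hence d = 3847.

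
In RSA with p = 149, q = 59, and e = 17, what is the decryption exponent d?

505

φ(n) = (p−1)(q−1) = 148·58 = 8584.
Need d with 17·d ≡ 1 (mod 8584). Apply the extended Euclidean algorithm:
8584 = 504·17 + 16
17 = 1·16 + 1
16 = 16·1 + 0
Back-substitute:
1 = 17 − 16
1 = −8584 + 505·17
So 17·505 ≡ 1 (mod 8584), hence d = 505.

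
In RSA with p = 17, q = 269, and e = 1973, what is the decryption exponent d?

φ(n) = (p−1)(q−1) = 16·268 = 4288.
Need d with 1973·d ≡ 1 (mod 4288). Apply the extended Euclidean algorithm:
4288 = 2*1973 + 342
1973 = 5*342 + 263
342 = 1*263 + 79
263 = 3*79 + 26
79 = 3*26 + 1
26 = 26*1 + 0
Back-substitute:
1 = 79 − 3·26
1 = −3·263 + 10·79
1 = 10·342 − 13·263
1 = −13·1973 + 75·342
1 = 75·4288 − 163·1973
So 1973·(-163) ≡ 1 (mod 4288), hence d ≡ -163 ≡ 4125 (mod 4288).

4125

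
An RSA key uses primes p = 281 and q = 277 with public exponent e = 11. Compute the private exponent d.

14051

φ(n) = (p−1)(q−1) = 280·276 = 77280.
Need d with 11·d ≡ 1 (mod 77280). Apply the extended Euclidean algorithm:
77280 = 7025×11 + 5
11 = 2×5 + 1
5 = 5×1 + 0
Back-substitute:
1 = 11 − 2·5
1 = −2·77280 + 14051·11
So 11·14051 ≡ 1 (mod 77280), hence d = 14051.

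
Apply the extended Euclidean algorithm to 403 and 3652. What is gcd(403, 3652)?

Apply Euclid's algorithm to 3652 and 403:
3652 = 9×403 + 25
403 = 16×25 + 3
25 = 8×3 + 1
3 = 3×1 + 0
gcd(403, 3652) = 1.
Working backward:
1 = 25 − 8·3
1 = −8·403 + 129·25
1 = 129·3652 − 1169·403
So 1 = (129)·3652 + (-1169)·403.

1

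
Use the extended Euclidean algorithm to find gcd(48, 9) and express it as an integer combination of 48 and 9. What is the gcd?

Apply Euclid's algorithm to 48 and 9:
48 = 5·9 + 3
9 = 3·3 + 0
gcd(48, 9) = 3.
Back-substituting:
3 = 48 − 5·9
So 3 = (1)·48 + (-5)·9.

3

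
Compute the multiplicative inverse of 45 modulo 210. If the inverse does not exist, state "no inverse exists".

Compute gcd(45, 210):
210 = 4*45 + 30
45 = 1*30 + 15
30 = 2*15 + 0
gcd(45, 210) = 15 ≠ 1, so 45 has no multiplicative inverse modulo 210.

no inverse exists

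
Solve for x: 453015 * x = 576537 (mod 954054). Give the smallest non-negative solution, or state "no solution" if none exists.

no solution

gcd(453015, 954054):
954054 = 2·453015 + 48024
453015 = 9·48024 + 20799
48024 = 2·20799 + 6426
20799 = 3·6426 + 1521
6426 = 4·1521 + 342
1521 = 4·342 + 153
342 = 2·153 + 36
153 = 4·36 + 9
36 = 4·9 + 0
gcd = 9, but 9 ∤ 576537, so the congruence has no solution.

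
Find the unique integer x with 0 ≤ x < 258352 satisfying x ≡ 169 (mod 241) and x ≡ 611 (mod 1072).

Write x = 169 + 241·k. Then 241·k ≡ 611 − 169 ≡ 442 (mod 1072).
Need 241⁻¹ mod 1072. Extended Euclid on (1072, 241):
1072 = 4×241 + 108
241 = 2×108 + 25
108 = 4×25 + 8
25 = 3×8 + 1
8 = 8×1 + 0
Back-substitute:
1 = 25 − 3·8
1 = −3·108 + 13·25
1 = 13·241 − 29·108
1 = −29·1072 + 129·241
241⁻¹ ≡ 129 (mod 1072), so k ≡ 129·442 ≡ 202 (mod 1072).
x = 169 + 241·202 = 48851.

48851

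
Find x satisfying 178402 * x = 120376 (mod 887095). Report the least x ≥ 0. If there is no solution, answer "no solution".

First find gcd(178402, 887095):
887095 = 4×178402 + 173487
178402 = 1×173487 + 4915
173487 = 35×4915 + 1462
4915 = 3×1462 + 529
1462 = 2×529 + 404
529 = 1×404 + 125
404 = 3×125 + 29
125 = 4×29 + 9
29 = 3×9 + 2
9 = 4×2 + 1
2 = 2×1 + 0
gcd = 1, so a unique solution mod 887095 exists.
Back-substitute for the Bézout coefficients:
1 = 9 − 4·2
1 = −4·29 + 13·9
1 = 13·125 − 56·29
1 = −56·404 + 181·125
1 = 181·529 − 237·404
1 = −237·1462 + 655·529
1 = 655·4915 − 2202·1462
1 = −2202·173487 + 77725·4915
1 = 77725·178402 − 79927·173487
1 = −79927·887095 + 397433·178402
So 178402·(397433) ≡ 1 (mod 887095), giving 178402⁻¹ ≡ 397433.
x ≡ 178402⁻¹·120376 ≡ 397433·120376 ≡ 361458 (mod 887095).

361458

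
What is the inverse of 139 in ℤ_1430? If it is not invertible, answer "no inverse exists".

679

Run Euclid on (1430, 139):
1430 = 10×139 + 40
139 = 3×40 + 19
40 = 2×19 + 2
19 = 9×2 + 1
2 = 2×1 + 0
Since gcd(139, 1430) = 1, back-substitute to write 1 as a combination:
1 = 19 − 9·2
1 = −9·40 + 19·19
1 = 19·139 − 66·40
1 = −66·1430 + 679·139
So 139·679 ≡ 1 (mod 1430).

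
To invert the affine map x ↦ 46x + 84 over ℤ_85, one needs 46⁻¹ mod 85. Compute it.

61

gcd(85, 46) by repeated division:
85 = 1×46 + 39
46 = 1×39 + 7
39 = 5×7 + 4
7 = 1×4 + 3
4 = 1×3 + 1
3 = 3×1 + 0
gcd = 1, so the inverse exists. Back-substitute:
1 = 4 − 3
1 = −7 + 2·4
1 = 2·39 − 11·7
1 = −11·46 + 13·39
1 = 13·85 − 24·46
Hence 46⁻¹ ≡ -24 ≡ 61 (mod 85).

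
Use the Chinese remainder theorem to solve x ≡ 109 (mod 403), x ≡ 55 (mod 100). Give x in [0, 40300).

Write x = 109 + 403·k. Then 403·k ≡ 55 − 109 ≡ 46 (mod 100).
Need 403⁻¹ mod 100. Extended Euclid on (100, 3):
100 = 33·3 + 1
3 = 3·1 + 0
Back-substitute:
1 = 100 − 33·3
403⁻¹ ≡ 67 (mod 100), so k ≡ 67·46 ≡ 82 (mod 100).
x = 109 + 403·82 = 33155.

33155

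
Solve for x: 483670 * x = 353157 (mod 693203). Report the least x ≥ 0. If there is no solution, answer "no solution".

203490

First find gcd(483670, 693203):
693203 = 1*483670 + 209533
483670 = 2*209533 + 64604
209533 = 3*64604 + 15721
64604 = 4*15721 + 1720
15721 = 9*1720 + 241
1720 = 7*241 + 33
241 = 7*33 + 10
33 = 3*10 + 3
10 = 3*3 + 1
3 = 3*1 + 0
gcd = 1, so a unique solution mod 693203 exists.
Back-substitute for the Bézout coefficients:
1 = 10 − 3·3
1 = −3·33 + 10·10
1 = 10·241 − 73·33
1 = −73·1720 + 521·241
1 = 521·15721 − 4762·1720
1 = −4762·64604 + 19569·15721
1 = 19569·209533 − 63469·64604
1 = −63469·483670 + 146507·209533
1 = 146507·693203 − 209976·483670
So 483670·(-209976) ≡ 1 (mod 693203), giving 483670⁻¹ ≡ 483227.
x ≡ 483670⁻¹·353157 ≡ 483227·353157 ≡ 203490 (mod 693203).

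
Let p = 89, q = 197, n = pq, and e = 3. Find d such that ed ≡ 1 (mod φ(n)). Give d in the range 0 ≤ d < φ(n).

11499

φ(n) = (p−1)(q−1) = 88·196 = 17248.
Need d with 3·d ≡ 1 (mod 17248). Apply the extended Euclidean algorithm:
17248 = 5749*3 + 1
3 = 3*1 + 0
Back-substitute:
1 = 17248 − 5749·3
So 3·(-5749) ≡ 1 (mod 17248), hence d ≡ -5749 ≡ 11499 (mod 17248).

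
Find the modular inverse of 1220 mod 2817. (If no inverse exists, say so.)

Run Euclid on (2817, 1220):
2817 = 2×1220 + 377
1220 = 3×377 + 89
377 = 4×89 + 21
89 = 4×21 + 5
21 = 4×5 + 1
5 = 5×1 + 0
The gcd is 1. Working backward:
1 = 21 − 4·5
1 = −4·89 + 17·21
1 = 17·377 − 72·89
1 = −72·1220 + 233·377
1 = 233·2817 − 538·1220
Thus 1220·(-538) ≡ 1 (mod 2817); reducing, -538 mod 2817 = 2279.

2279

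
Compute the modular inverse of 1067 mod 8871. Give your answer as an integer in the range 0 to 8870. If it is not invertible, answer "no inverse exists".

Apply the Euclidean algorithm to 8871 and 1067:
8871 = 8·1067 + 335
1067 = 3·335 + 62
335 = 5·62 + 25
62 = 2·25 + 12
25 = 2·12 + 1
12 = 12·1 + 0
The gcd is 1. Working backward:
1 = 25 − 2·12
1 = −2·62 + 5·25
1 = 5·335 − 27·62
1 = −27·1067 + 86·335
1 = 86·8871 − 715·1067
So 1067·(-715) ≡ 1 (mod 8871), and -715 ≡ 8156 (mod 8871).

8156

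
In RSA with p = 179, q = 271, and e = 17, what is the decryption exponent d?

45233

φ(n) = (p−1)(q−1) = 178·270 = 48060.
Need d with 17·d ≡ 1 (mod 48060). Apply the extended Euclidean algorithm:
48060 = 2827×17 + 1
17 = 17×1 + 0
Back-substitute:
1 = 48060 − 2827·17
So 17·(-2827) ≡ 1 (mod 48060), hence d ≡ -2827 ≡ 45233 (mod 48060).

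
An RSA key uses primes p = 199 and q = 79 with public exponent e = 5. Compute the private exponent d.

φ(n) = (p−1)(q−1) = 198·78 = 15444.
Need d with 5·d ≡ 1 (mod 15444). Apply the extended Euclidean algorithm:
15444 = 3088×5 + 4
5 = 1×4 + 1
4 = 4×1 + 0
Back-substitute:
1 = 5 − 4
1 = −15444 + 3089·5
So 5·3089 ≡ 1 (mod 15444), hence d = 3089.

3089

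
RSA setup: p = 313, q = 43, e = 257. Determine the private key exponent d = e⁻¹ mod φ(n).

φ(n) = (p−1)(q−1) = 312·42 = 13104.
Need d with 257·d ≡ 1 (mod 13104). Apply the extended Euclidean algorithm:
13104 = 50*257 + 254
257 = 1*254 + 3
254 = 84*3 + 2
3 = 1*2 + 1
2 = 2*1 + 0
Back-substitute:
1 = 3 − 2
1 = −254 + 85·3
1 = 85·257 − 86·254
1 = −86·13104 + 4385·257
So 257·4385 ≡ 1 (mod 13104), hence d = 4385.

4385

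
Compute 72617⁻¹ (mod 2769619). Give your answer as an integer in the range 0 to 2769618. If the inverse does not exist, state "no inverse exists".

gcd(2769619, 72617) by repeated division:
2769619 = 38·72617 + 10173
72617 = 7·10173 + 1406
10173 = 7·1406 + 331
1406 = 4·331 + 82
331 = 4·82 + 3
82 = 27·3 + 1
3 = 3·1 + 0
Since gcd(72617, 2769619) = 1, back-substitute to write 1 as a combination:
1 = 82 − 27·3
1 = −27·331 + 109·82
1 = 109·1406 − 463·331
1 = −463·10173 + 3350·1406
1 = 3350·72617 − 23913·10173
1 = −23913·2769619 + 912044·72617
So 72617·912044 ≡ 1 (mod 2769619).

912044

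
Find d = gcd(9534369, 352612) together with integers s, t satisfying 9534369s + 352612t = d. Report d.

13

Euclidean algorithm:
9534369 = 27·352612 + 13845
352612 = 25·13845 + 6487
13845 = 2·6487 + 871
6487 = 7·871 + 390
871 = 2·390 + 91
390 = 4·91 + 26
91 = 3·26 + 13
26 = 2·13 + 0
gcd(9534369, 352612) = 13.
Express as a combination:
13 = 91 − 3·26
13 = −3·390 + 13·91
13 = 13·871 − 29·390
13 = −29·6487 + 216·871
13 = 216·13845 − 461·6487
13 = −461·352612 + 11741·13845
13 = 11741·9534369 − 317468·352612
So 13 = (11741)·9534369 + (-317468)·352612.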